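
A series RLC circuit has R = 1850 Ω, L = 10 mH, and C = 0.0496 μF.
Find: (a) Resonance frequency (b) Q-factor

Step 1 — Resonance condition Im(Z)=0 gives ω₀ = 1/√(LC).
Step 2 — ω₀ = 1/√(0.01·4.96e-08) = 4.49e+04 rad/s.
Step 3 — f₀ = ω₀/(2π) = 7146 Hz.
Step 4 — Series Q: Q = ω₀L/R = 4.49e+04·0.01/1850 = 0.2427.

(a) f₀ = 7146 Hz  (b) Q = 0.2427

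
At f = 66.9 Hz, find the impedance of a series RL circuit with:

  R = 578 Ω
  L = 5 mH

Step 1 — Angular frequency: ω = 2π·f = 2π·66.9 = 420.3 rad/s.
Step 2 — Component impedances:
  R: Z = R = 578 Ω
  L: Z = jωL = j·420.3·0.005 = 0 + j2.102 Ω
Step 3 — Series combination: Z_total = R + L = 578 + j2.102 Ω = 578∠0.2° Ω.

Z = 578 + j2.102 Ω = 578∠0.2° Ω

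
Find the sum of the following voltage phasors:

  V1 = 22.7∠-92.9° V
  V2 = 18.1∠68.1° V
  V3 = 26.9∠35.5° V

Step 1 — Convert each phasor to rectangular form:
  V1 = 22.7·(cos(-92.9°) + j·sin(-92.9°)) = -1.148 - j22.67 V
  V2 = 18.1·(cos(68.1°) + j·sin(68.1°)) = 6.751 + j16.79 V
  V3 = 26.9·(cos(35.5°) + j·sin(35.5°)) = 21.9 + j15.62 V
Step 2 — Sum components: V_total = 27.5 + j9.744 V.
Step 3 — Convert to polar: |V_total| = 29.18 V, ∠V_total = 19.5°.

V_total = 29.18∠19.5° V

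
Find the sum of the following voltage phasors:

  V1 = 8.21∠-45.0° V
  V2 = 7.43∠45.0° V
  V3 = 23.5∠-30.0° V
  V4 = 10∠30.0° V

Step 1 — Convert each phasor to rectangular form:
  V1 = 8.21·(cos(-45.0°) + j·sin(-45.0°)) = 5.805 - j5.805 V
  V2 = 7.43·(cos(45.0°) + j·sin(45.0°)) = 5.254 + j5.254 V
  V3 = 23.5·(cos(-30.0°) + j·sin(-30.0°)) = 20.35 - j11.75 V
  V4 = 10·(cos(30.0°) + j·sin(30.0°)) = 8.66 + j5 V
Step 2 — Sum components: V_total = 40.07 - j7.302 V.
Step 3 — Convert to polar: |V_total| = 40.73 V, ∠V_total = -10.3°.

V_total = 40.73∠-10.3° V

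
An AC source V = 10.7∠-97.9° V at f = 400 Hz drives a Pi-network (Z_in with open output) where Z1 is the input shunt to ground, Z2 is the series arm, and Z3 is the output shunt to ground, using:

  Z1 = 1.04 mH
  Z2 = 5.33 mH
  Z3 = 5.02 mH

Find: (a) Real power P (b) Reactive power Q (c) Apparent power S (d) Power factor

Step 1 — Angular frequency: ω = 2π·f = 2π·400 = 2513 rad/s.
Step 2 — Component impedances:
  Z1: Z = jωL = j·2513·0.00104 = 0 + j2.614 Ω
  Z2: Z = jωL = j·2513·0.00533 = 0 + j13.4 Ω
  Z3: Z = jωL = j·2513·0.00502 = 0 + j12.62 Ω
Step 3 — With open output, the series arm Z2 and the output shunt Z3 appear in series to ground: Z2 + Z3 = 0 + j26.01 Ω.
Step 4 — Parallel with input shunt Z1: Z_in = Z1 || (Z2 + Z3) = 0 + j2.375 Ω = 2.375∠90.0° Ω.
Step 5 — Source phasor: V = 10.7∠-97.9° V = -1.471 - j10.6 V.
Step 6 — Current: I = V / Z = -4.462 + j0.6192 A = 4.505∠172.1° A.
Step 7 — Complex power: S = V·I* = 0 + j48.2 VA.
Step 8 — Real power: P = Re(S) = 0 W.
Step 9 — Reactive power: Q = Im(S) = 48.2 VAR.
Step 10 — Apparent power: |S| = 48.2 VA.
Step 11 — Power factor: PF = P/|S| = 0 (lagging).

(a) P = 0 W  (b) Q = 48.2 VAR  (c) S = 48.2 VA  (d) PF = 0 (lagging)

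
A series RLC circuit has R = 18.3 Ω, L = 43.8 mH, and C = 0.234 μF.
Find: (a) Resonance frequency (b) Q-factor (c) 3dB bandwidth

Step 1 — Resonance: ω₀ = 1/√(LC) = 1/√(0.0438·2.34e-07) = 9878 rad/s.
Step 2 — f₀ = ω₀/(2π) = 1572 Hz.
Step 3 — Series Q: Q = ω₀L/R = 9878·0.0438/18.3 = 23.64.
Step 4 — Bandwidth: Δω = ω₀/Q = 417.8 rad/s; BW = Δω/(2π) = 66.5 Hz.

(a) f₀ = 1572 Hz  (b) Q = 23.64  (c) BW = 66.5 Hz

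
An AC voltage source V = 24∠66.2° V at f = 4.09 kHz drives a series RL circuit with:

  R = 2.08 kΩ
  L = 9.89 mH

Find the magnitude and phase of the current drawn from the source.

Step 1 — Angular frequency: ω = 2π·f = 2π·4090 = 2.57e+04 rad/s.
Step 2 — Component impedances:
  R: Z = R = 2080 Ω
  L: Z = jωL = j·2.57e+04·0.00989 = 0 + j254.2 Ω
Step 3 — Series combination: Z_total = R + L = 2080 + j254.2 Ω = 2095∠7.0° Ω.
Step 4 — Source phasor: V = 24∠66.2° V = 9.685 + j21.96 V.
Step 5 — Ohm's law: I = V / Z_total = (9.685 + j21.96) / (2080 + j254.2) = 0.005859 + j0.009841 A.
Step 6 — Convert to polar: |I| = 0.01145 A, ∠I = 59.2°.

I = 0.01145∠59.2° A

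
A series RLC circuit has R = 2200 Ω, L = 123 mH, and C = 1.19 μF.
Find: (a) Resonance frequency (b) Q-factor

Step 1 — Resonance condition Im(Z)=0 gives ω₀ = 1/√(LC).
Step 2 — ω₀ = 1/√(0.123·1.19e-06) = 2614 rad/s.
Step 3 — f₀ = ω₀/(2π) = 416 Hz.
Step 4 — Series Q: Q = ω₀L/R = 2614·0.123/2200 = 0.1461.

(a) f₀ = 416 Hz  (b) Q = 0.1461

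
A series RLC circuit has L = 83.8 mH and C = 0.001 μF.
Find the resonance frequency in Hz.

Step 1 — Resonance condition Im(Z)=0 gives ω₀ = 1/√(LC).
Step 2 — ω₀ = 1/√(0.0838·1e-09) = 1.092e+05 rad/s.
Step 3 — f₀ = ω₀/(2π) = 1.739e+04 Hz.

f₀ = 1.739e+04 Hz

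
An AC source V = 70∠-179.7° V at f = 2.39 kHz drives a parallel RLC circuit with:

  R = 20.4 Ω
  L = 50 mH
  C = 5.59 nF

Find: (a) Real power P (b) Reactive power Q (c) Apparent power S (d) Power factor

Step 1 — Angular frequency: ω = 2π·f = 2π·2390 = 1.502e+04 rad/s.
Step 2 — Component impedances:
  R: Z = R = 20.4 Ω
  L: Z = jωL = j·1.502e+04·0.05 = 0 + j750.8 Ω
  C: Z = 1/(jωC) = -j/(ω·C) = 0 - j1.191e+04 Ω
Step 3 — Parallel combination: 1/Z_total = 1/R + 1/L + 1/C; Z_total = 20.39 + j0.519 Ω = 20.39∠1.5° Ω.
Step 4 — Source phasor: V = 70∠-179.7° V = -70 - j0.3665 V.
Step 5 — Current: I = V / Z = -3.432 + j0.06939 A = 3.432∠178.8° A.
Step 6 — Complex power: S = V·I* = 240.2 + j6.115 VA.
Step 7 — Real power: P = Re(S) = 240.2 W.
Step 8 — Reactive power: Q = Im(S) = 6.115 VAR.
Step 9 — Apparent power: |S| = 240.3 VA.
Step 10 — Power factor: PF = P/|S| = 0.9997 (lagging).

(a) P = 240.2 W  (b) Q = 6.115 VAR  (c) S = 240.3 VA  (d) PF = 0.9997 (lagging)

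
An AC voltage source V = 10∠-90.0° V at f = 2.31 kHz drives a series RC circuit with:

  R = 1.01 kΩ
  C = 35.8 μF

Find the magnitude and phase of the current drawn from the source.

Step 1 — Angular frequency: ω = 2π·f = 2π·2310 = 1.451e+04 rad/s.
Step 2 — Component impedances:
  R: Z = R = 1010 Ω
  C: Z = 1/(jωC) = -j/(ω·C) = 0 - j1.925 Ω
Step 3 — Series combination: Z_total = R + C = 1010 - j1.925 Ω = 1010∠-0.1° Ω.
Step 4 — Source phasor: V = 10∠-90.0° V = 0 - j10 V.
Step 5 — Ohm's law: I = V / Z_total = (0 - j10) / (1010 - j1.925) = 1.887e-05 - j0.009901 A.
Step 6 — Convert to polar: |I| = 0.009901 A, ∠I = -89.9°.

I = 0.009901∠-89.9° A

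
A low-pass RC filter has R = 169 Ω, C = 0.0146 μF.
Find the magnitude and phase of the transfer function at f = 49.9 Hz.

Step 1 — Angular frequency: ω = 2π·49.9 = 313.5 rad/s.
Step 2 — Transfer function: H(jω) = 1/(1 + jωRC).
Step 3 — Denominator: 1 + jωRC = 1 + j·313.5·169·1.46e-08 = 1 + j0.0007736.
Step 4 — H = 1 - j0.0007736.
Step 5 — Magnitude: |H| = 1 (-0.0 dB); phase: φ = -0.0°.

|H| = 1 (-0.0 dB), φ = -0.0°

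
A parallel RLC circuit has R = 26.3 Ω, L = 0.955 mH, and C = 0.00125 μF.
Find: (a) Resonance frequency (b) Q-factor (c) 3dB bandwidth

Step 1 — Resonance: ω₀ = 1/√(LC) = 1/√(0.000955·1.25e-09) = 9.153e+05 rad/s.
Step 2 — f₀ = ω₀/(2π) = 1.457e+05 Hz.
Step 3 — Parallel Q: Q = R/(ω₀L) = 26.3/(9.153e+05·0.000955) = 0.03009.
Step 4 — Bandwidth: Δω = ω₀/Q = 3.042e+07 rad/s; BW = Δω/(2π) = 4.841e+06 Hz.

(a) f₀ = 1.457e+05 Hz  (b) Q = 0.03009  (c) BW = 4.841e+06 Hz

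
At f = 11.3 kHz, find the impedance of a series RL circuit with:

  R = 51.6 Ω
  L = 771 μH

Step 1 — Angular frequency: ω = 2π·f = 2π·1.13e+04 = 7.1e+04 rad/s.
Step 2 — Component impedances:
  R: Z = R = 51.6 Ω
  L: Z = jωL = j·7.1e+04·0.000771 = 0 + j54.74 Ω
Step 3 — Series combination: Z_total = R + L = 51.6 + j54.74 Ω = 75.23∠46.7° Ω.

Z = 51.6 + j54.74 Ω = 75.23∠46.7° Ω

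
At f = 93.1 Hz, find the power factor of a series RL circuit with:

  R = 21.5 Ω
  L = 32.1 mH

Step 1 — Angular frequency: ω = 2π·f = 2π·93.1 = 585 rad/s.
Step 2 — Component impedances:
  R: Z = R = 21.5 Ω
  L: Z = jωL = j·585·0.0321 = 0 + j18.78 Ω
Step 3 — Series combination: Z_total = R + L = 21.5 + j18.78 Ω = 28.55∠41.1° Ω.
Step 4 — Power factor: PF = cos(φ) = Re(Z)/|Z| = 21.5/28.545 = 0.7532.
Step 5 — Type: Im(Z) = 18.78 ⇒ lagging (phase φ = 41.1°).

PF = 0.7532 (lagging, φ = 41.1°)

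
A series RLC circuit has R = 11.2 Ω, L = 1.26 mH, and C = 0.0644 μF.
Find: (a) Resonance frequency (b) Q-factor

Step 1 — Resonance condition Im(Z)=0 gives ω₀ = 1/√(LC).
Step 2 — ω₀ = 1/√(0.00126·6.44e-08) = 1.11e+05 rad/s.
Step 3 — f₀ = ω₀/(2π) = 1.767e+04 Hz.
Step 4 — Series Q: Q = ω₀L/R = 1.11e+05·0.00126/11.2 = 12.49.

(a) f₀ = 1.767e+04 Hz  (b) Q = 12.49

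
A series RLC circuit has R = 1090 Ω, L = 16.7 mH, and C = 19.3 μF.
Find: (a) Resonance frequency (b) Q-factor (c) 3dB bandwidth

Step 1 — Resonance: ω₀ = 1/√(LC) = 1/√(0.0167·1.93e-05) = 1761 rad/s.
Step 2 — f₀ = ω₀/(2π) = 280.3 Hz.
Step 3 — Series Q: Q = ω₀L/R = 1761·0.0167/1090 = 0.02699.
Step 4 — Bandwidth: Δω = ω₀/Q = 6.527e+04 rad/s; BW = Δω/(2π) = 1.039e+04 Hz.

(a) f₀ = 280.3 Hz  (b) Q = 0.02699  (c) BW = 1.039e+04 Hz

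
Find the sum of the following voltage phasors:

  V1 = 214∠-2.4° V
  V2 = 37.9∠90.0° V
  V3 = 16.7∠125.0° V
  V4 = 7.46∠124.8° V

Step 1 — Convert each phasor to rectangular form:
  V1 = 214·(cos(-2.4°) + j·sin(-2.4°)) = 213.8 - j8.961 V
  V2 = 37.9·(cos(90.0°) + j·sin(90.0°)) = 0 + j37.9 V
  V3 = 16.7·(cos(125.0°) + j·sin(125.0°)) = -9.579 + j13.68 V
  V4 = 7.46·(cos(124.8°) + j·sin(124.8°)) = -4.258 + j6.126 V
Step 2 — Sum components: V_total = 200 + j48.74 V.
Step 3 — Convert to polar: |V_total| = 205.8 V, ∠V_total = 13.7°.

V_total = 205.8∠13.7° V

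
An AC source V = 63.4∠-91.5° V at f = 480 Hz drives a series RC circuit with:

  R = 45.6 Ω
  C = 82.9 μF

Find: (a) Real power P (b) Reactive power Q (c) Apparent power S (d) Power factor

Step 1 — Angular frequency: ω = 2π·f = 2π·480 = 3016 rad/s.
Step 2 — Component impedances:
  R: Z = R = 45.6 Ω
  C: Z = 1/(jωC) = -j/(ω·C) = 0 - j4 Ω
Step 3 — Series combination: Z_total = R + C = 45.6 - j4 Ω = 45.78∠-5.0° Ω.
Step 4 — Source phasor: V = 63.4∠-91.5° V = -1.66 - j63.38 V.
Step 5 — Current: I = V / Z = 0.08486 - j1.382 A = 1.385∠-86.5° A.
Step 6 — Complex power: S = V·I* = 87.48 - j7.673 VA.
Step 7 — Real power: P = Re(S) = 87.48 W.
Step 8 — Reactive power: Q = Im(S) = -7.673 VAR.
Step 9 — Apparent power: |S| = 87.81 VA.
Step 10 — Power factor: PF = P/|S| = 0.9962 (leading).

(a) P = 87.48 W  (b) Q = -7.673 VAR  (c) S = 87.81 VA  (d) PF = 0.9962 (leading)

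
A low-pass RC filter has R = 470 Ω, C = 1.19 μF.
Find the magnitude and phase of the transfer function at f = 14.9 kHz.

Step 1 — Angular frequency: ω = 2π·1.49e+04 = 9.362e+04 rad/s.
Step 2 — Transfer function: H(jω) = 1/(1 + jωRC).
Step 3 — Denominator: 1 + jωRC = 1 + j·9.362e+04·470·1.19e-06 = 1 + j52.36.
Step 4 — H = 0.0003646 - j0.01909.
Step 5 — Magnitude: |H| = 0.01909 (-34.4 dB); phase: φ = -88.9°.

|H| = 0.01909 (-34.4 dB), φ = -88.9°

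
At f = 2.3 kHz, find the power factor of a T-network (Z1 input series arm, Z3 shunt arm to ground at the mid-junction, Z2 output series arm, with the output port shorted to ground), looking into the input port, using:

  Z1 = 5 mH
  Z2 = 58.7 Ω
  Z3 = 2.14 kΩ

Step 1 — Angular frequency: ω = 2π·f = 2π·2300 = 1.445e+04 rad/s.
Step 2 — Component impedances:
  Z1: Z = jωL = j·1.445e+04·0.005 = 0 + j72.26 Ω
  Z2: Z = R = 58.7 Ω
  Z3: Z = R = 2140 Ω
Step 3 — With the output port shorted to ground, the output series arm Z2 runs from the junction to ground; the shunt arm Z3 also runs from the junction to ground. They appear in parallel: Z3 || Z2 = 57.13 Ω.
Step 4 — Series with input arm Z1: Z_in = Z1 + (Z3 || Z2) = 57.13 + j72.26 Ω = 92.12∠51.7° Ω.
Step 5 — Power factor: PF = cos(φ) = Re(Z)/|Z| = 57.13/92.12 = 0.6202.
Step 6 — Type: Im(Z) = 72.26 ⇒ lagging (phase φ = 51.7°).

PF = 0.6202 (lagging, φ = 51.7°)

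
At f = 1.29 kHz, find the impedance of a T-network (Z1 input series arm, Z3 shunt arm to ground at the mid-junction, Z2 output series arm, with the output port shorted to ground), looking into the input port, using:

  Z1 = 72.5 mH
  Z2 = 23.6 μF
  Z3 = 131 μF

Step 1 — Angular frequency: ω = 2π·f = 2π·1290 = 8105 rad/s.
Step 2 — Component impedances:
  Z1: Z = jωL = j·8105·0.0725 = 0 + j587.6 Ω
  Z2: Z = 1/(jωC) = -j/(ω·C) = 0 - j5.228 Ω
  Z3: Z = 1/(jωC) = -j/(ω·C) = 0 - j0.9418 Ω
Step 3 — With the output port shorted to ground, the output series arm Z2 runs from the junction to ground; the shunt arm Z3 also runs from the junction to ground. They appear in parallel: Z3 || Z2 = 0 - j0.798 Ω.
Step 4 — Series with input arm Z1: Z_in = Z1 + (Z3 || Z2) = 0 + j586.8 Ω = 586.8∠90.0° Ω.

Z = 0 + j586.8 Ω = 586.8∠90.0° Ω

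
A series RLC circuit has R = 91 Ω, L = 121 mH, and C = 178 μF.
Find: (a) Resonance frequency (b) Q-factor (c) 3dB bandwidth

Step 1 — Resonance: ω₀ = 1/√(LC) = 1/√(0.121·0.000178) = 215.5 rad/s.
Step 2 — f₀ = ω₀/(2π) = 34.29 Hz.
Step 3 — Series Q: Q = ω₀L/R = 215.5·0.121/91 = 0.2865.
Step 4 — Bandwidth: Δω = ω₀/Q = 752.1 rad/s; BW = Δω/(2π) = 119.7 Hz.

(a) f₀ = 34.29 Hz  (b) Q = 0.2865  (c) BW = 119.7 Hz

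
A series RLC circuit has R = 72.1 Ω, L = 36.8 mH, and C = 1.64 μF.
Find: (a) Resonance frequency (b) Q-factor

Step 1 — Resonance condition Im(Z)=0 gives ω₀ = 1/√(LC).
Step 2 — ω₀ = 1/√(0.0368·1.64e-06) = 4071 rad/s.
Step 3 — f₀ = ω₀/(2π) = 647.8 Hz.
Step 4 — Series Q: Q = ω₀L/R = 4071·0.0368/72.1 = 2.078.

(a) f₀ = 647.8 Hz  (b) Q = 2.078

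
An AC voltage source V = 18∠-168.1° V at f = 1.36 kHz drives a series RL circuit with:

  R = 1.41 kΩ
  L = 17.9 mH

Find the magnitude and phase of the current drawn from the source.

Step 1 — Angular frequency: ω = 2π·f = 2π·1360 = 8545 rad/s.
Step 2 — Component impedances:
  R: Z = R = 1410 Ω
  L: Z = jωL = j·8545·0.0179 = 0 + j153 Ω
Step 3 — Series combination: Z_total = R + L = 1410 + j153 Ω = 1418∠6.2° Ω.
Step 4 — Source phasor: V = 18∠-168.1° V = -17.61 - j3.712 V.
Step 5 — Ohm's law: I = V / Z_total = (-17.61 - j3.712) / (1410 + j153) = -0.01263 - j0.001262 A.
Step 6 — Convert to polar: |I| = 0.01269 A, ∠I = -174.3°.

I = 0.01269∠-174.3° A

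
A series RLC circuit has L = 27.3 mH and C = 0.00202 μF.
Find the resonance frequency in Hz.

Step 1 — Resonance condition Im(Z)=0 gives ω₀ = 1/√(LC).
Step 2 — ω₀ = 1/√(0.0273·2.02e-09) = 1.347e+05 rad/s.
Step 3 — f₀ = ω₀/(2π) = 2.143e+04 Hz.

f₀ = 2.143e+04 Hz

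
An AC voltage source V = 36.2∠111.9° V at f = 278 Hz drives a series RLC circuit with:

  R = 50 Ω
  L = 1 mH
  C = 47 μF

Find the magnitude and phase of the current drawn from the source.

Step 1 — Angular frequency: ω = 2π·f = 2π·278 = 1747 rad/s.
Step 2 — Component impedances:
  R: Z = R = 50 Ω
  L: Z = jωL = j·1747·0.001 = 0 + j1.747 Ω
  C: Z = 1/(jωC) = -j/(ω·C) = 0 - j12.18 Ω
Step 3 — Series combination: Z_total = R + L + C = 50 - j10.43 Ω = 51.08∠-11.8° Ω.
Step 4 — Source phasor: V = 36.2∠111.9° V = -13.5 + j33.59 V.
Step 5 — Ohm's law: I = V / Z_total = (-13.5 + j33.59) / (50 - j10.43) = -0.3931 + j0.5897 A.
Step 6 — Convert to polar: |I| = 0.7087 A, ∠I = 123.7°.

I = 0.7087∠123.7° A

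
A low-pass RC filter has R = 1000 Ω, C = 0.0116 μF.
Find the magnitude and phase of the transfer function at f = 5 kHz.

Step 1 — Angular frequency: ω = 2π·5000 = 3.142e+04 rad/s.
Step 2 — Transfer function: H(jω) = 1/(1 + jωRC).
Step 3 — Denominator: 1 + jωRC = 1 + j·3.142e+04·1000·1.16e-08 = 1 + j0.3644.
Step 4 — H = 0.8828 - j0.3217.
Step 5 — Magnitude: |H| = 0.9396 (-0.5 dB); phase: φ = -20.0°.

|H| = 0.9396 (-0.5 dB), φ = -20.0°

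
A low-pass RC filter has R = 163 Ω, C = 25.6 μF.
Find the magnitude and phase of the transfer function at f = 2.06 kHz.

Step 1 — Angular frequency: ω = 2π·2060 = 1.294e+04 rad/s.
Step 2 — Transfer function: H(jω) = 1/(1 + jωRC).
Step 3 — Denominator: 1 + jωRC = 1 + j·1.294e+04·163·2.56e-05 = 1 + j54.01.
Step 4 — H = 0.0003427 - j0.01851.
Step 5 — Magnitude: |H| = 0.01851 (-34.7 dB); phase: φ = -88.9°.

|H| = 0.01851 (-34.7 dB), φ = -88.9°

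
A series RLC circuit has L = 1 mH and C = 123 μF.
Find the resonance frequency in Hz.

Step 1 — Resonance condition Im(Z)=0 gives ω₀ = 1/√(LC).
Step 2 — ω₀ = 1/√(0.001·0.000123) = 2851 rad/s.
Step 3 — f₀ = ω₀/(2π) = 453.8 Hz.

f₀ = 453.8 Hz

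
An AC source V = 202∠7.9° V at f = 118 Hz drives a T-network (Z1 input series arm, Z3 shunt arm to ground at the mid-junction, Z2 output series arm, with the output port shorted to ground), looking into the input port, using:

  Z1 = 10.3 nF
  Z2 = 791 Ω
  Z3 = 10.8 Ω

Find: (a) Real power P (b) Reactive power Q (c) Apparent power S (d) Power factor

Step 1 — Angular frequency: ω = 2π·f = 2π·118 = 741.4 rad/s.
Step 2 — Component impedances:
  Z1: Z = 1/(jωC) = -j/(ω·C) = 0 - j1.309e+05 Ω
  Z2: Z = R = 791 Ω
  Z3: Z = R = 10.8 Ω
Step 3 — With the output port shorted to ground, the output series arm Z2 runs from the junction to ground; the shunt arm Z3 also runs from the junction to ground. They appear in parallel: Z3 || Z2 = 10.65 Ω.
Step 4 — Series with input arm Z1: Z_in = Z1 + (Z3 || Z2) = 10.65 - j1.309e+05 Ω = 1.309e+05∠-90.0° Ω.
Step 5 — Source phasor: V = 202∠7.9° V = 200.1 + j27.76 V.
Step 6 — Current: I = V / Z = -0.0002119 + j0.001528 A = 0.001543∠97.9° A.
Step 7 — Complex power: S = V·I* = 2.535e-05 - j0.3116 VA.
Step 8 — Real power: P = Re(S) = 2.535e-05 W.
Step 9 — Reactive power: Q = Im(S) = -0.3116 VAR.
Step 10 — Apparent power: |S| = 0.3116 VA.
Step 11 — Power factor: PF = P/|S| = 8.136e-05 (leading).

(a) P = 2.535e-05 W  (b) Q = -0.3116 VAR  (c) S = 0.3116 VA  (d) PF = 8.136e-05 (leading)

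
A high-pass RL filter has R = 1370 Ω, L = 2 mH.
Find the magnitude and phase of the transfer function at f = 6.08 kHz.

Step 1 — Angular frequency: ω = 2π·6080 = 3.82e+04 rad/s.
Step 2 — Transfer function: H(jω) = jωL/(R + jωL).
Step 3 — Numerator jωL = j·76.4; denominator R + jωL = 1370 + j76.4.
Step 4 — H = 0.003101 + j0.0556.
Step 5 — Magnitude: |H| = 0.05568 (-25.1 dB); phase: φ = 86.8°.

|H| = 0.05568 (-25.1 dB), φ = 86.8°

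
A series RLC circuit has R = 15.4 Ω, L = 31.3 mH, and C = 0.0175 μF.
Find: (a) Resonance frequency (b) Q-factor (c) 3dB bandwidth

Step 1 — Resonance: ω₀ = 1/√(LC) = 1/√(0.0313·1.75e-08) = 4.273e+04 rad/s.
Step 2 — f₀ = ω₀/(2π) = 6800 Hz.
Step 3 — Series Q: Q = ω₀L/R = 4.273e+04·0.0313/15.4 = 86.84.
Step 4 — Bandwidth: Δω = ω₀/Q = 492 rad/s; BW = Δω/(2π) = 78.31 Hz.

(a) f₀ = 6800 Hz  (b) Q = 86.84  (c) BW = 78.31 Hz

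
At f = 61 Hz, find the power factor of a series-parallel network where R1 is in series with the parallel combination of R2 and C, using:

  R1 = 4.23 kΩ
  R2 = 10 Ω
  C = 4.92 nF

Step 1 — Angular frequency: ω = 2π·f = 2π·61 = 383.3 rad/s.
Step 2 — Component impedances:
  R1: Z = R = 4230 Ω
  R2: Z = R = 10 Ω
  C: Z = 1/(jωC) = -j/(ω·C) = 0 - j5.303e+05 Ω
Step 3 — Parallel branch: R2 || C = 1/(1/R2 + 1/C) = 10 - j0.0001886 Ω.
Step 4 — Series with R1: Z_total = R1 + (R2 || C) = 4240 - j0.0001886 Ω = 4240∠-0.0° Ω.
Step 5 — Power factor: PF = cos(φ) = Re(Z)/|Z| = 4240/4240 = 1.
Step 6 — Type: Im(Z) = -0.0001886 ⇒ leading (phase φ = -0.0°).

PF = 1 (leading, φ = -0.0°)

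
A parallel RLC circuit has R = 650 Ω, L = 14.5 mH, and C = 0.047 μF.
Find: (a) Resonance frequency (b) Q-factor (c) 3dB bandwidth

Step 1 — Resonance: ω₀ = 1/√(LC) = 1/√(0.0145·4.7e-08) = 3.831e+04 rad/s.
Step 2 — f₀ = ω₀/(2π) = 6097 Hz.
Step 3 — Parallel Q: Q = R/(ω₀L) = 650/(3.831e+04·0.0145) = 1.17.
Step 4 — Bandwidth: Δω = ω₀/Q = 3.273e+04 rad/s; BW = Δω/(2π) = 5210 Hz.

(a) f₀ = 6097 Hz  (b) Q = 1.17  (c) BW = 5210 Hz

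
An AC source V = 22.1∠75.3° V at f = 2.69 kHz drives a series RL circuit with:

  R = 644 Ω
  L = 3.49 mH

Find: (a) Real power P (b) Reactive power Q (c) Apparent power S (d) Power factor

Step 1 — Angular frequency: ω = 2π·f = 2π·2690 = 1.69e+04 rad/s.
Step 2 — Component impedances:
  R: Z = R = 644 Ω
  L: Z = jωL = j·1.69e+04·0.00349 = 0 + j58.99 Ω
Step 3 — Series combination: Z_total = R + L = 644 + j58.99 Ω = 646.7∠5.2° Ω.
Step 4 — Source phasor: V = 22.1∠75.3° V = 5.608 + j21.38 V.
Step 5 — Current: I = V / Z = 0.01165 + j0.03213 A = 0.03417∠70.1° A.
Step 6 — Complex power: S = V·I* = 0.7521 + j0.06889 VA.
Step 7 — Real power: P = Re(S) = 0.7521 W.
Step 8 — Reactive power: Q = Im(S) = 0.06889 VAR.
Step 9 — Apparent power: |S| = 0.7552 VA.
Step 10 — Power factor: PF = P/|S| = 0.9958 (lagging).

(a) P = 0.7521 W  (b) Q = 0.06889 VAR  (c) S = 0.7552 VA  (d) PF = 0.9958 (lagging)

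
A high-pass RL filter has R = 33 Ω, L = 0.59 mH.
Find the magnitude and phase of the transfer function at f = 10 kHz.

Step 1 — Angular frequency: ω = 2π·1e+04 = 6.283e+04 rad/s.
Step 2 — Transfer function: H(jω) = jωL/(R + jωL).
Step 3 — Numerator jωL = j·37.07; denominator R + jωL = 33 + j37.07.
Step 4 — H = 0.5579 + j0.4966.
Step 5 — Magnitude: |H| = 0.7469 (-2.5 dB); phase: φ = 41.7°.

|H| = 0.7469 (-2.5 dB), φ = 41.7°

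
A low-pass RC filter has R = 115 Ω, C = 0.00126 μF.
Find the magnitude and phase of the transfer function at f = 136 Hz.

Step 1 — Angular frequency: ω = 2π·136 = 854.5 rad/s.
Step 2 — Transfer function: H(jω) = 1/(1 + jωRC).
Step 3 — Denominator: 1 + jωRC = 1 + j·854.5·115·1.26e-09 = 1 + j0.0001238.
Step 4 — H = 1 - j0.0001238.
Step 5 — Magnitude: |H| = 1 (-0.0 dB); phase: φ = -0.0°.

|H| = 1 (-0.0 dB), φ = -0.0°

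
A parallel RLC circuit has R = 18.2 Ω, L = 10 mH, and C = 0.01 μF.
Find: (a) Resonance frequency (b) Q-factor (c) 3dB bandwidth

Step 1 — Resonance: ω₀ = 1/√(LC) = 1/√(0.01·1e-08) = 1e+05 rad/s.
Step 2 — f₀ = ω₀/(2π) = 1.592e+04 Hz.
Step 3 — Parallel Q: Q = R/(ω₀L) = 18.2/(1e+05·0.01) = 0.0182.
Step 4 — Bandwidth: Δω = ω₀/Q = 5.495e+06 rad/s; BW = Δω/(2π) = 8.745e+05 Hz.

(a) f₀ = 1.592e+04 Hz  (b) Q = 0.0182  (c) BW = 8.745e+05 Hz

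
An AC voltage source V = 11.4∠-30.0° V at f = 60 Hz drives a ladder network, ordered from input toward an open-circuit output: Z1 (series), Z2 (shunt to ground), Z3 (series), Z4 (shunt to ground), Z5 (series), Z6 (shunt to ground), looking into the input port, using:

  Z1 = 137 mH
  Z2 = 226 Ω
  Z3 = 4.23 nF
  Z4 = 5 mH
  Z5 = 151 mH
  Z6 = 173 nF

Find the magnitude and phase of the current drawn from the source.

Step 1 — Angular frequency: ω = 2π·f = 2π·60 = 377 rad/s.
Step 2 — Component impedances:
  Z1: Z = jωL = j·377·0.137 = 0 + j51.65 Ω
  Z2: Z = R = 226 Ω
  Z3: Z = 1/(jωC) = -j/(ω·C) = 0 - j6.271e+05 Ω
  Z4: Z = jωL = j·377·0.005 = 0 + j1.885 Ω
  Z5: Z = jωL = j·377·0.151 = 0 + j56.93 Ω
  Z6: Z = 1/(jωC) = -j/(ω·C) = 0 - j1.533e+04 Ω
Step 3 — Ladder network (open output): work backward from the far end, alternating series and parallel combinations. Z_in = 226 + j51.57 Ω = 231.8∠12.9° Ω.
Step 4 — Source phasor: V = 11.4∠-30.0° V = 9.873 - j5.7 V.
Step 5 — Ohm's law: I = V / Z_total = (9.873 - j5.7) / (226 + j51.57) = 0.03605 - j0.03345 A.
Step 6 — Convert to polar: |I| = 0.04918 A, ∠I = -42.9°.

I = 0.04918∠-42.9° A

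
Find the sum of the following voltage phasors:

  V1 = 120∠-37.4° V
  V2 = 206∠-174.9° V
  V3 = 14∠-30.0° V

Step 1 — Convert each phasor to rectangular form:
  V1 = 120·(cos(-37.4°) + j·sin(-37.4°)) = 95.33 - j72.89 V
  V2 = 206·(cos(-174.9°) + j·sin(-174.9°)) = -205.2 - j18.31 V
  V3 = 14·(cos(-30.0°) + j·sin(-30.0°)) = 12.12 - j7 V
Step 2 — Sum components: V_total = -97.73 - j98.2 V.
Step 3 — Convert to polar: |V_total| = 138.5 V, ∠V_total = -134.9°.

V_total = 138.5∠-134.9° V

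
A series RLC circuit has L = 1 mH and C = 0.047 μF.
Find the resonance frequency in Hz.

Step 1 — Resonance condition Im(Z)=0 gives ω₀ = 1/√(LC).
Step 2 — ω₀ = 1/√(0.001·4.7e-08) = 1.459e+05 rad/s.
Step 3 — f₀ = ω₀/(2π) = 2.322e+04 Hz.

f₀ = 2.322e+04 Hz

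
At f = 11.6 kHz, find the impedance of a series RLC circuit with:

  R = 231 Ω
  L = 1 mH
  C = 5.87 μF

Step 1 — Angular frequency: ω = 2π·f = 2π·1.16e+04 = 7.288e+04 rad/s.
Step 2 — Component impedances:
  R: Z = R = 231 Ω
  L: Z = jωL = j·7.288e+04·0.001 = 0 + j72.88 Ω
  C: Z = 1/(jωC) = -j/(ω·C) = 0 - j2.337 Ω
Step 3 — Series combination: Z_total = R + L + C = 231 + j70.55 Ω = 241.5∠17.0° Ω.

Z = 231 + j70.55 Ω = 241.5∠17.0° Ω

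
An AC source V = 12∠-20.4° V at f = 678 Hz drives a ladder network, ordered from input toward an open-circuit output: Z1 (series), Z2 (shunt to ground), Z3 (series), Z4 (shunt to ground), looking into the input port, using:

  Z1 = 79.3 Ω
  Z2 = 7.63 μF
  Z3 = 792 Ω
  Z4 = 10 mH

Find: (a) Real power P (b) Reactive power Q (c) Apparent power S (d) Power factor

Step 1 — Angular frequency: ω = 2π·f = 2π·678 = 4260 rad/s.
Step 2 — Component impedances:
  Z1: Z = R = 79.3 Ω
  Z2: Z = 1/(jωC) = -j/(ω·C) = 0 - j30.77 Ω
  Z3: Z = R = 792 Ω
  Z4: Z = jωL = j·4260·0.01 = 0 + j42.6 Ω
Step 3 — Ladder network (open output): work backward from the far end, alternating series and parallel combinations. Z_in = 80.49 - j30.78 Ω = 86.18∠-20.9° Ω.
Step 4 — Source phasor: V = 12∠-20.4° V = 11.25 - j4.183 V.
Step 5 — Current: I = V / Z = 0.1392 + j0.001284 A = 0.1392∠0.5° A.
Step 6 — Complex power: S = V·I* = 1.561 - j0.5968 VA.
Step 7 — Real power: P = Re(S) = 1.561 W.
Step 8 — Reactive power: Q = Im(S) = -0.5968 VAR.
Step 9 — Apparent power: |S| = 1.671 VA.
Step 10 — Power factor: PF = P/|S| = 0.934 (leading).

(a) P = 1.561 W  (b) Q = -0.5968 VAR  (c) S = 1.671 VA  (d) PF = 0.934 (leading)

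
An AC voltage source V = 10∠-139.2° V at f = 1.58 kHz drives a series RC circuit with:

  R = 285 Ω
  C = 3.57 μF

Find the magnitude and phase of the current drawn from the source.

Step 1 — Angular frequency: ω = 2π·f = 2π·1580 = 9927 rad/s.
Step 2 — Component impedances:
  R: Z = R = 285 Ω
  C: Z = 1/(jωC) = -j/(ω·C) = 0 - j28.22 Ω
Step 3 — Series combination: Z_total = R + C = 285 - j28.22 Ω = 286.4∠-5.7° Ω.
Step 4 — Source phasor: V = 10∠-139.2° V = -7.57 - j6.534 V.
Step 5 — Ohm's law: I = V / Z_total = (-7.57 - j6.534) / (285 - j28.22) = -0.02406 - j0.02531 A.
Step 6 — Convert to polar: |I| = 0.03492 A, ∠I = -133.5°.

I = 0.03492∠-133.5° A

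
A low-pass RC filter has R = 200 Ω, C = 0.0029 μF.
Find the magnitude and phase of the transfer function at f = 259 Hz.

Step 1 — Angular frequency: ω = 2π·259 = 1627 rad/s.
Step 2 — Transfer function: H(jω) = 1/(1 + jωRC).
Step 3 — Denominator: 1 + jωRC = 1 + j·1627·200·2.9e-09 = 1 + j0.0009439.
Step 4 — H = 1 - j0.0009439.
Step 5 — Magnitude: |H| = 1 (-0.0 dB); phase: φ = -0.1°.

|H| = 1 (-0.0 dB), φ = -0.1°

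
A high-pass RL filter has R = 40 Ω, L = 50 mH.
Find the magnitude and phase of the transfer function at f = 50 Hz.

Step 1 — Angular frequency: ω = 2π·50 = 314.2 rad/s.
Step 2 — Transfer function: H(jω) = jωL/(R + jωL).
Step 3 — Numerator jωL = j·15.71; denominator R + jωL = 40 + j15.71.
Step 4 — H = 0.1336 + j0.3402.
Step 5 — Magnitude: |H| = 0.3655 (-8.7 dB); phase: φ = 68.6°.

|H| = 0.3655 (-8.7 dB), φ = 68.6°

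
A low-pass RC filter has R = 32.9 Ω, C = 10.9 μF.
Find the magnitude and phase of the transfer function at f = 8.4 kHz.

Step 1 — Angular frequency: ω = 2π·8400 = 5.278e+04 rad/s.
Step 2 — Transfer function: H(jω) = 1/(1 + jωRC).
Step 3 — Denominator: 1 + jωRC = 1 + j·5.278e+04·32.9·1.09e-05 = 1 + j18.93.
Step 4 — H = 0.002784 - j0.05269.
Step 5 — Magnitude: |H| = 0.05276 (-25.6 dB); phase: φ = -87.0°.

|H| = 0.05276 (-25.6 dB), φ = -87.0°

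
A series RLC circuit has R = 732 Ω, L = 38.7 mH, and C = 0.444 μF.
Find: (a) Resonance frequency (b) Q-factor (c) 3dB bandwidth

Step 1 — Resonance: ω₀ = 1/√(LC) = 1/√(0.0387·4.44e-07) = 7629 rad/s.
Step 2 — f₀ = ω₀/(2π) = 1214 Hz.
Step 3 — Series Q: Q = ω₀L/R = 7629·0.0387/732 = 0.4033.
Step 4 — Bandwidth: Δω = ω₀/Q = 1.891e+04 rad/s; BW = Δω/(2π) = 3010 Hz.

(a) f₀ = 1214 Hz  (b) Q = 0.4033  (c) BW = 3010 Hz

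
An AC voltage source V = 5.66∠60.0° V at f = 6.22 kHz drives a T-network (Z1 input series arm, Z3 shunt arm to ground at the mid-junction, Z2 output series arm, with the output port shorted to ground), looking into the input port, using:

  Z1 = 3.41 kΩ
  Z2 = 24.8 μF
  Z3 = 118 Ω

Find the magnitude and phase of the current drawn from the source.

Step 1 — Angular frequency: ω = 2π·f = 2π·6220 = 3.908e+04 rad/s.
Step 2 — Component impedances:
  Z1: Z = R = 3410 Ω
  Z2: Z = 1/(jωC) = -j/(ω·C) = 0 - j1.032 Ω
  Z3: Z = R = 118 Ω
Step 3 — With the output port shorted to ground, the output series arm Z2 runs from the junction to ground; the shunt arm Z3 also runs from the junction to ground. They appear in parallel: Z3 || Z2 = 0.009021 - j1.032 Ω.
Step 4 — Series with input arm Z1: Z_in = Z1 + (Z3 || Z2) = 3410 - j1.032 Ω = 3410∠-0.0° Ω.
Step 5 — Source phasor: V = 5.66∠60.0° V = 2.83 + j4.902 V.
Step 6 — Ohm's law: I = V / Z_total = (2.83 + j4.902) / (3410 - j1.032) = 0.0008295 + j0.001438 A.
Step 7 — Convert to polar: |I| = 0.00166 A, ∠I = 60.0°.

I = 0.00166∠60.0° A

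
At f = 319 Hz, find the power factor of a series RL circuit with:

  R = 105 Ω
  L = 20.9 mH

Step 1 — Angular frequency: ω = 2π·f = 2π·319 = 2004 rad/s.
Step 2 — Component impedances:
  R: Z = R = 105 Ω
  L: Z = jωL = j·2004·0.0209 = 0 + j41.89 Ω
Step 3 — Series combination: Z_total = R + L = 105 + j41.89 Ω = 113∠21.7° Ω.
Step 4 — Power factor: PF = cos(φ) = Re(Z)/|Z| = 105/113.05 = 0.9288.
Step 5 — Type: Im(Z) = 41.89 ⇒ lagging (phase φ = 21.7°).

PF = 0.9288 (lagging, φ = 21.7°)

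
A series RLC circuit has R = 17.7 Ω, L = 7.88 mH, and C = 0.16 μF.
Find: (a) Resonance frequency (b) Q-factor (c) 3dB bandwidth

Step 1 — Resonance: ω₀ = 1/√(LC) = 1/√(0.00788·1.6e-07) = 2.816e+04 rad/s.
Step 2 — f₀ = ω₀/(2π) = 4482 Hz.
Step 3 — Series Q: Q = ω₀L/R = 2.816e+04·0.00788/17.7 = 12.54.
Step 4 — Bandwidth: Δω = ω₀/Q = 2246 rad/s; BW = Δω/(2π) = 357.5 Hz.

(a) f₀ = 4482 Hz  (b) Q = 12.54  (c) BW = 357.5 Hz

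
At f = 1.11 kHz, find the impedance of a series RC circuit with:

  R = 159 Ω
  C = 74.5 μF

Step 1 — Angular frequency: ω = 2π·f = 2π·1110 = 6974 rad/s.
Step 2 — Component impedances:
  R: Z = R = 159 Ω
  C: Z = 1/(jωC) = -j/(ω·C) = 0 - j1.925 Ω
Step 3 — Series combination: Z_total = R + C = 159 - j1.925 Ω = 159∠-0.7° Ω.

Z = 159 - j1.925 Ω = 159∠-0.7° Ω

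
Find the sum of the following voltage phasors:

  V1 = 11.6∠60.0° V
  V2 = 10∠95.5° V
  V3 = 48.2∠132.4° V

Step 1 — Convert each phasor to rectangular form:
  V1 = 11.6·(cos(60.0°) + j·sin(60.0°)) = 5.8 + j10.05 V
  V2 = 10·(cos(95.5°) + j·sin(95.5°)) = -0.9585 + j9.954 V
  V3 = 48.2·(cos(132.4°) + j·sin(132.4°)) = -32.5 + j35.59 V
Step 2 — Sum components: V_total = -27.66 + j55.59 V.
Step 3 — Convert to polar: |V_total| = 62.09 V, ∠V_total = 116.5°.

V_total = 62.09∠116.5° V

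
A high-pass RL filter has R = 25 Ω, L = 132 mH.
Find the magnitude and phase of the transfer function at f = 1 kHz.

Step 1 — Angular frequency: ω = 2π·1000 = 6283 rad/s.
Step 2 — Transfer function: H(jω) = jωL/(R + jωL).
Step 3 — Numerator jωL = j·829.4; denominator R + jωL = 25 + j829.4.
Step 4 — H = 0.9991 + j0.03012.
Step 5 — Magnitude: |H| = 0.9995 (-0.0 dB); phase: φ = 1.7°.

|H| = 0.9995 (-0.0 dB), φ = 1.7°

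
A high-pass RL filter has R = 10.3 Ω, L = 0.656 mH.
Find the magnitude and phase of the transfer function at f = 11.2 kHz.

Step 1 — Angular frequency: ω = 2π·1.12e+04 = 7.037e+04 rad/s.
Step 2 — Transfer function: H(jω) = jωL/(R + jωL).
Step 3 — Numerator jωL = j·46.16; denominator R + jωL = 10.3 + j46.16.
Step 4 — H = 0.9526 + j0.2125.
Step 5 — Magnitude: |H| = 0.976 (-0.2 dB); phase: φ = 12.6°.

|H| = 0.976 (-0.2 dB), φ = 12.6°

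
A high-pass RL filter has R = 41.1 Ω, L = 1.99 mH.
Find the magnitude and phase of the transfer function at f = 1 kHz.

Step 1 — Angular frequency: ω = 2π·1000 = 6283 rad/s.
Step 2 — Transfer function: H(jω) = jωL/(R + jωL).
Step 3 — Numerator jωL = j·12.5; denominator R + jωL = 41.1 + j12.5.
Step 4 — H = 0.08471 + j0.2785.
Step 5 — Magnitude: |H| = 0.2911 (-10.7 dB); phase: φ = 73.1°.

|H| = 0.2911 (-10.7 dB), φ = 73.1°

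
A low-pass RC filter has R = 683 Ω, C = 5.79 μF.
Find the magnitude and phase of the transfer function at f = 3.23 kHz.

Step 1 — Angular frequency: ω = 2π·3230 = 2.029e+04 rad/s.
Step 2 — Transfer function: H(jω) = 1/(1 + jωRC).
Step 3 — Denominator: 1 + jωRC = 1 + j·2.029e+04·683·5.79e-06 = 1 + j80.26.
Step 4 — H = 0.0001552 - j0.01246.
Step 5 — Magnitude: |H| = 0.01246 (-38.1 dB); phase: φ = -89.3°.

|H| = 0.01246 (-38.1 dB), φ = -89.3°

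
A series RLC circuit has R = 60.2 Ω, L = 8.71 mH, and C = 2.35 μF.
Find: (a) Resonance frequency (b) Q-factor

Step 1 — Resonance condition Im(Z)=0 gives ω₀ = 1/√(LC).
Step 2 — ω₀ = 1/√(0.00871·2.35e-06) = 6990 rad/s.
Step 3 — f₀ = ω₀/(2π) = 1112 Hz.
Step 4 — Series Q: Q = ω₀L/R = 6990·0.00871/60.2 = 1.011.

(a) f₀ = 1112 Hz  (b) Q = 1.011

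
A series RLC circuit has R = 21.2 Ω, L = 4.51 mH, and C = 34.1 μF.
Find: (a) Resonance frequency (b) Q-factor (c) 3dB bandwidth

Step 1 — Resonance: ω₀ = 1/√(LC) = 1/√(0.00451·3.41e-05) = 2550 rad/s.
Step 2 — f₀ = ω₀/(2π) = 405.8 Hz.
Step 3 — Series Q: Q = ω₀L/R = 2550·0.00451/21.2 = 0.5425.
Step 4 — Bandwidth: Δω = ω₀/Q = 4701 rad/s; BW = Δω/(2π) = 748.1 Hz.

(a) f₀ = 405.8 Hz  (b) Q = 0.5425  (c) BW = 748.1 Hz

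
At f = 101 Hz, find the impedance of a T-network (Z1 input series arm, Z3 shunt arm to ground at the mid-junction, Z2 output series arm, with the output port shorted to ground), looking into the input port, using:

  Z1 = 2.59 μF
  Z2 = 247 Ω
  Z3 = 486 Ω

Step 1 — Angular frequency: ω = 2π·f = 2π·101 = 634.6 rad/s.
Step 2 — Component impedances:
  Z1: Z = 1/(jωC) = -j/(ω·C) = 0 - j608.4 Ω
  Z2: Z = R = 247 Ω
  Z3: Z = R = 486 Ω
Step 3 — With the output port shorted to ground, the output series arm Z2 runs from the junction to ground; the shunt arm Z3 also runs from the junction to ground. They appear in parallel: Z3 || Z2 = 163.8 Ω.
Step 4 — Series with input arm Z1: Z_in = Z1 + (Z3 || Z2) = 163.8 - j608.4 Ω = 630.1∠-74.9° Ω.

Z = 163.8 - j608.4 Ω = 630.1∠-74.9° Ω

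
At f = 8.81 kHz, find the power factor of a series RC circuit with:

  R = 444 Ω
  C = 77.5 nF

Step 1 — Angular frequency: ω = 2π·f = 2π·8810 = 5.535e+04 rad/s.
Step 2 — Component impedances:
  R: Z = R = 444 Ω
  C: Z = 1/(jωC) = -j/(ω·C) = 0 - j233.1 Ω
Step 3 — Series combination: Z_total = R + C = 444 - j233.1 Ω = 501.5∠-27.7° Ω.
Step 4 — Power factor: PF = cos(φ) = Re(Z)/|Z| = 444/501.47 = 0.8854.
Step 5 — Type: Im(Z) = -233.1 ⇒ leading (phase φ = -27.7°).

PF = 0.8854 (leading, φ = -27.7°)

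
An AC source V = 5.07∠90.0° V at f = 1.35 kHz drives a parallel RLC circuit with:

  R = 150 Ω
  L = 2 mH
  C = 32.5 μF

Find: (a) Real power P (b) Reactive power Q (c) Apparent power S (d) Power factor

Step 1 — Angular frequency: ω = 2π·f = 2π·1350 = 8482 rad/s.
Step 2 — Component impedances:
  R: Z = R = 150 Ω
  L: Z = jωL = j·8482·0.002 = 0 + j16.96 Ω
  C: Z = 1/(jωC) = -j/(ω·C) = 0 - j3.627 Ω
Step 3 — Parallel combination: 1/Z_total = 1/R + 1/L + 1/C; Z_total = 0.1418 - j4.61 Ω = 4.612∠-88.2° Ω.
Step 4 — Source phasor: V = 5.07∠90.0° V = 0 + j5.07 V.
Step 5 — Current: I = V / Z = -1.099 + j0.0338 A = 1.099∠178.2° A.
Step 6 — Complex power: S = V·I* = 0.1714 - j5.571 VA.
Step 7 — Real power: P = Re(S) = 0.1714 W.
Step 8 — Reactive power: Q = Im(S) = -5.571 VAR.
Step 9 — Apparent power: |S| = 5.574 VA.
Step 10 — Power factor: PF = P/|S| = 0.03075 (leading).

(a) P = 0.1714 W  (b) Q = -5.571 VAR  (c) S = 5.574 VA  (d) PF = 0.03075 (leading)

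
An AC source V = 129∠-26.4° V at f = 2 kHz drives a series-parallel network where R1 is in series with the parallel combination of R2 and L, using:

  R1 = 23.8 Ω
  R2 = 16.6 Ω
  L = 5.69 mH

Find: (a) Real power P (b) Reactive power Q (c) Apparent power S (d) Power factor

Step 1 — Angular frequency: ω = 2π·f = 2π·2000 = 1.257e+04 rad/s.
Step 2 — Component impedances:
  R1: Z = R = 23.8 Ω
  R2: Z = R = 16.6 Ω
  L: Z = jωL = j·1.257e+04·0.00569 = 0 + j71.5 Ω
Step 3 — Parallel branch: R2 || L = 1/(1/R2 + 1/L) = 15.75 + j3.657 Ω.
Step 4 — Series with R1: Z_total = R1 + (R2 || L) = 39.55 + j3.657 Ω = 39.72∠5.3° Ω.
Step 5 — Source phasor: V = 129∠-26.4° V = 115.5 - j57.36 V.
Step 6 — Current: I = V / Z = 2.764 - j1.706 A = 3.248∠-31.7° A.
Step 7 — Complex power: S = V·I* = 417.2 + j38.57 VA.
Step 8 — Real power: P = Re(S) = 417.2 W.
Step 9 — Reactive power: Q = Im(S) = 38.57 VAR.
Step 10 — Apparent power: |S| = 419 VA.
Step 11 — Power factor: PF = P/|S| = 0.9958 (lagging).

(a) P = 417.2 W  (b) Q = 38.57 VAR  (c) S = 419 VA  (d) PF = 0.9958 (lagging)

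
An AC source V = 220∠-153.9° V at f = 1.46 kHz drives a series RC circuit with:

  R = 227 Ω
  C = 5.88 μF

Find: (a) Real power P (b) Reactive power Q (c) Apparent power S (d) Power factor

Step 1 — Angular frequency: ω = 2π·f = 2π·1460 = 9173 rad/s.
Step 2 — Component impedances:
  R: Z = R = 227 Ω
  C: Z = 1/(jωC) = -j/(ω·C) = 0 - j18.54 Ω
Step 3 — Series combination: Z_total = R + C = 227 - j18.54 Ω = 227.8∠-4.7° Ω.
Step 4 — Source phasor: V = 220∠-153.9° V = -197.6 - j96.79 V.
Step 5 — Current: I = V / Z = -0.83 - j0.4942 A = 0.9659∠-149.2° A.
Step 6 — Complex power: S = V·I* = 211.8 - j17.3 VA.
Step 7 — Real power: P = Re(S) = 211.8 W.
Step 8 — Reactive power: Q = Im(S) = -17.3 VAR.
Step 9 — Apparent power: |S| = 212.5 VA.
Step 10 — Power factor: PF = P/|S| = 0.9967 (leading).

(a) P = 211.8 W  (b) Q = -17.3 VAR  (c) S = 212.5 VA  (d) PF = 0.9967 (leading)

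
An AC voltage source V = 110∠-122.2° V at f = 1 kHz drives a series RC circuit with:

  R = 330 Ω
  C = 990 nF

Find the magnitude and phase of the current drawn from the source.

Step 1 — Angular frequency: ω = 2π·f = 2π·1000 = 6283 rad/s.
Step 2 — Component impedances:
  R: Z = R = 330 Ω
  C: Z = 1/(jωC) = -j/(ω·C) = 0 - j160.8 Ω
Step 3 — Series combination: Z_total = R + C = 330 - j160.8 Ω = 367.1∠-26.0° Ω.
Step 4 — Source phasor: V = 110∠-122.2° V = -58.62 - j93.08 V.
Step 5 — Ohm's law: I = V / Z_total = (-58.62 - j93.08) / (330 - j160.8) = -0.0325 - j0.2979 A.
Step 6 — Convert to polar: |I| = 0.2997 A, ∠I = -96.2°.

I = 0.2997∠-96.2° A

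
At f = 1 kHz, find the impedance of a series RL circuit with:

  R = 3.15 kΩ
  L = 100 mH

Step 1 — Angular frequency: ω = 2π·f = 2π·1000 = 6283 rad/s.
Step 2 — Component impedances:
  R: Z = R = 3150 Ω
  L: Z = jωL = j·6283·0.1 = 0 + j628.3 Ω
Step 3 — Series combination: Z_total = R + L = 3150 + j628.3 Ω = 3212∠11.3° Ω.

Z = 3150 + j628.3 Ω = 3212∠11.3° Ω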